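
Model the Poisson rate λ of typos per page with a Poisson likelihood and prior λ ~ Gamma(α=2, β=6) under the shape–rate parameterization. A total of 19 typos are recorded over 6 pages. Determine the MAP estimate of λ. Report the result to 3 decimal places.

λ̂_MAP = 1.667

Σxᵢ = 19, n = 6.
Posterior ∝ λe^(−6λ) · λ^19e^(−6λ) = λ^20e^(−12λ), i.e. Gamma(shape=21, rate=12).
The mode of a Gamma(a, b) with a ≥ 1 (shape–rate) is (a−1)/b = 20/12 ≈ 1.667.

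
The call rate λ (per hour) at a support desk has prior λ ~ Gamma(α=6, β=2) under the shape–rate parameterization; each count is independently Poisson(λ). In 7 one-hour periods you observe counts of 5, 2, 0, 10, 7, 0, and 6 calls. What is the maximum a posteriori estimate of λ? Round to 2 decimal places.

λ̂_MAP = 3.89

Σxᵢ = 5+2+0+10+7+0+6 = 30, with n = 7.
Posterior ∝ λ^5e^(−2λ) · λ^30e^(−7λ) = λ^35e^(−9λ), i.e. Gamma(shape=36, rate=9).
The mode of a Gamma(a, b) with a ≥ 1 (shape–rate) is (a−1)/b = 35/9 ≈ 3.89.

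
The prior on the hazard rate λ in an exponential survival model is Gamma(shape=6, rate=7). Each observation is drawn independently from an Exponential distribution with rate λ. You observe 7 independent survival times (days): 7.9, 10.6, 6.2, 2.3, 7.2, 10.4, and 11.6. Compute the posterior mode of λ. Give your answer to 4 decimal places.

λ̂_MAP = 0.1899

The Exponential(rate=λ) likelihood is ∝ λ^n e^(−λΣtᵢ). Here n = 7 and Σtᵢ = 7.9 + 10.6 + 6.2 + 2.3 + 7.2 + 10.4 + 11.6 = 56.2.
Posterior ∝ λ^5e^(−7λ) · λ^7e^(−56.2λ) = λ^12e^(−63.2λ), i.e. Gamma(13, 63.2).
Mode = (a−1)/b = 12/63.2 ≈ 0.1899.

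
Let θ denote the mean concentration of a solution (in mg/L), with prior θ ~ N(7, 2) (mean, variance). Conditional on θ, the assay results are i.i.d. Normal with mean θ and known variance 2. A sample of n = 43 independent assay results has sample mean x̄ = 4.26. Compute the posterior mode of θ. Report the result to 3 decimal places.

θ̂_MAP = 4.322

n = 43, x̄ = 4.26.
For a Normal prior and Normal likelihood with known variance, the posterior is Normal; its mode equals its mean, the precision-weighted average.
Prior precision 1/σ₀² = 1/2 = 0.5; data precision n/σ² = 43/2 = 21.5.
θ̂ = (0.5·7 + 21.5·4.26) / (0.5 + 21.5) = 95.09/22 = 9509/2200 ≈ 4.322.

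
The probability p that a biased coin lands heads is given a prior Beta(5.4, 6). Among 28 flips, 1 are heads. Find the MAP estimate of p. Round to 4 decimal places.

p̂_MAP = 0.1444

Prior: Beta(5.4, 6).
Data: 1 success in 28 trials. The binomial likelihood contributes p(1−p)^27, so the posterior is Beta(5.4+1, 6+27) = Beta(6.4, 33).
For Beta(a, b) with a, b > 1 the mode is (a−1)/(a+b−2) = 5.4/37.4 ≈ 0.1444.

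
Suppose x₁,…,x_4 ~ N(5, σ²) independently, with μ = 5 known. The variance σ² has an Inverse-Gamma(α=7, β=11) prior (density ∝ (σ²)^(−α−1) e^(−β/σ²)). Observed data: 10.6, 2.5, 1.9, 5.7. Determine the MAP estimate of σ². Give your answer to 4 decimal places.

σ̂²_MAP = 3.4855

Sum of squared deviations about the known mean: SS = (10.6−5)² + (2.5−5)² + (1.9−5)² + (5.7−5)² = 47.71.
The Normal likelihood contributes (σ²)^(−n/2) exp(−SS/(2σ²)), so the posterior is Inverse-Gamma(α + n/2, β + SS/2) = Inverse-Gamma(9, 34.855).
The mode of Inverse-Gamma(a, b) is b/(a+1) = 34.855/10 ≈ 3.4855.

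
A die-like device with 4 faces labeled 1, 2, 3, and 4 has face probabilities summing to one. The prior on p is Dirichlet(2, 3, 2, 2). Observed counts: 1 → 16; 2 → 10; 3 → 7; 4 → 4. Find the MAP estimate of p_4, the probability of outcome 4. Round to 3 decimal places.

The posterior is Dirichlet(αᵢ + nᵢ) = Dirichlet(18, 13, 9, 6).
For a Dirichlet(a₁,…,a_K) with all aᵢ > 1, the mode has j-th component (aⱼ − 1)/(Σaᵢ − K).
Here Σaᵢ = 46 and K = 4, so p_4 = (6 − 1)/(46 − 4) = 5/42 ≈ 0.119.

MAP estimate: 0.119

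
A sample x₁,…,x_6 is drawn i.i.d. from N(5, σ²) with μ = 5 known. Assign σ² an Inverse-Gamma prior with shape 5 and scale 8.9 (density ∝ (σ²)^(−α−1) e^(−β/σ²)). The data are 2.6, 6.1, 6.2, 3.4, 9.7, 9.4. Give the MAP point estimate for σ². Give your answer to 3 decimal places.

σ̂²_MAP = 3.901

Sum of squared deviations about the known mean: SS = (2.6−5)² + (6.1−5)² + (6.2−5)² + (3.4−5)² + (9.7−5)² + (9.4−5)² = 52.42.
The Normal likelihood contributes (σ²)^(−n/2) exp(−SS/(2σ²)), so the posterior is Inverse-Gamma(α + n/2, β + SS/2) = Inverse-Gamma(8, 35.11).
The mode of Inverse-Gamma(a, b) is b/(a+1) = 35.11/9 ≈ 3.901.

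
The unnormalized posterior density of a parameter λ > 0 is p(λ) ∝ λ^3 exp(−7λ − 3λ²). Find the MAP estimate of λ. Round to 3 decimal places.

ℓ'(λ) = 3/λ − 7 − 6λ. Setting this to zero and multiplying by λ: 6λ² + 7λ − 3 = 0.
λ = (−7 + √(7² + 4·6·3)) / (2·6) = (−7 + √121) / 12 = (−7 + 11)/12 = 1/3.
ℓ''(λ) = −3/λ² − 6 < 0, confirming a maximum.

λ̂_MAP = 0.333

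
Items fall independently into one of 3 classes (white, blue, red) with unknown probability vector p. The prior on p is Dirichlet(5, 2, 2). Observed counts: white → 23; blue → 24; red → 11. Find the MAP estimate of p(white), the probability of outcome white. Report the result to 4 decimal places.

The posterior is Dirichlet(αᵢ + nᵢ) = Dirichlet(28, 26, 13).
For a Dirichlet(a₁,…,a_K) with all aᵢ > 1, the mode has j-th component (aⱼ − 1)/(Σaᵢ − K).
Here Σaᵢ = 67 and K = 3, so p(white) = (28 − 1)/(67 − 3) = 27/64 ≈ 0.4219.

MAP estimate of p(white) = 0.4219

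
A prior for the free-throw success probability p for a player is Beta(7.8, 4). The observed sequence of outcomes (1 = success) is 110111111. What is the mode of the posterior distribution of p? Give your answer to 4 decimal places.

p̂_MAP = 0.7872

Prior: Beta(7.8, 4).
Data: 8 successes in 9 trials (from the sequence). The binomial likelihood contributes p^8(1−p)^1, so the posterior is Beta(7.8+8, 4+1) = Beta(15.8, 5).
For Beta(a, b) with a, b > 1 the mode is (a−1)/(a+b−2) = 14.8/18.8 ≈ 0.7872.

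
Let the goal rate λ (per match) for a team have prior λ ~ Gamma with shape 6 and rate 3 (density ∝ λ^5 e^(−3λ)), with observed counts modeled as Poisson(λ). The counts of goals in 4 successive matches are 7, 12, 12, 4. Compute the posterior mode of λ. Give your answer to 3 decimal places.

Σxᵢ = 7+12+12+4 = 35, with n = 4.
Posterior ∝ λ^5e^(−3λ) · λ^35e^(−4λ) = λ^40e^(−7λ), i.e. Gamma(shape=41, rate=7).
The mode of a Gamma(a, b) with a ≥ 1 (shape–rate) is (a−1)/b = 40/7 ≈ 5.714.

λ̂_MAP = 5.714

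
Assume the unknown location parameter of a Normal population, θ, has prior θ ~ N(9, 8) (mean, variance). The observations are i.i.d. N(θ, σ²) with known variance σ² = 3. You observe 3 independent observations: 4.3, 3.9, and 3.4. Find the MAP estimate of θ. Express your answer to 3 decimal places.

θ̂_MAP = 4.437

n = 3; x̄ = (4.3 + 3.9 + 3.4)/3 = 11.6/3 = 58/15 ≈ 3.8667.
For a Normal prior and Normal likelihood with known variance, the posterior is Normal; its mode equals its mean, the precision-weighted average.
Prior precision 1/σ₀² = 1/8 = 0.125; data precision n/σ² = 3/3 = 1.
θ̂ = (0.125·9 + 1·(58/15)) / (0.125 + 1) = (599/120)/1.125 = 599/135 ≈ 4.437.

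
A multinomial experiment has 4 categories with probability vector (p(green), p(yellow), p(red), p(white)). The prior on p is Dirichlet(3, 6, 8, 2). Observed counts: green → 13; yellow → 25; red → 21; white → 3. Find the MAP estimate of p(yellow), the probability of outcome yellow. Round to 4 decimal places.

MAP estimate of p(yellow) = 0.3896

The posterior is Dirichlet(αᵢ + nᵢ) = Dirichlet(16, 31, 29, 5).
For a Dirichlet(a₁,…,a_K) with all aᵢ > 1, the mode has j-th component (aⱼ − 1)/(Σaᵢ − K).
Here Σaᵢ = 81 and K = 4, so p(yellow) = (31 − 1)/(81 − 4) = 30/77 ≈ 0.3896.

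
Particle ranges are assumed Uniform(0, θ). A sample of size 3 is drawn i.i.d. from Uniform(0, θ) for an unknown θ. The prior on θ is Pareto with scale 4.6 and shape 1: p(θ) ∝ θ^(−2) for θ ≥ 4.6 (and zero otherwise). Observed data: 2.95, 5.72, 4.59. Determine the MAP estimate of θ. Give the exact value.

The Uniform(0, θ) likelihood is θ^(−n) for θ ≥ max(xᵢ), zero otherwise. Here max(xᵢ) = 5.72.
Posterior ∝ θ^(−2) · θ^(−3) = θ^(−5) on θ ≥ max(4.6, 5.72) = 5.72.
This density is strictly decreasing in θ, so the posterior mode lies at the lower boundary of the support.

θ̂_MAP = 5.72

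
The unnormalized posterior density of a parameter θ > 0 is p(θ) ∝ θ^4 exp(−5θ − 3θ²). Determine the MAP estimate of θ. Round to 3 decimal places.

θ̂_MAP = 0.500

ℓ'(θ) = 4/θ − 5 − 6θ. Setting this to zero and multiplying by θ: 6θ² + 5θ − 4 = 0.
θ = (−5 + √(5² + 4·6·4)) / (2·6) = (−5 + √121) / 12 = (−5 + 11)/12 = 1/2.
ℓ''(θ) = −4/θ² − 6 < 0, confirming a maximum.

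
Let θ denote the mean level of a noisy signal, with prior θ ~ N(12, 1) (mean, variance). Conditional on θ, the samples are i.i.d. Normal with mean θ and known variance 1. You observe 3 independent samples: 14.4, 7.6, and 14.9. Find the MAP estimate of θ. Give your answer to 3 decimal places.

θ̂_MAP = 12.225

n = 3; x̄ = (14.4 + 7.6 + 14.9)/3 = 36.9/3 = 12.3.
For a Normal prior and Normal likelihood with known variance, the posterior is Normal; its mode equals its mean, the precision-weighted average.
Prior precision 1/σ₀² = 1/1 = 1; data precision n/σ² = 3/1 = 3.
θ̂ = (1·12 + 3·12.3) / (1 + 3) = 48.9/4 = 12.225.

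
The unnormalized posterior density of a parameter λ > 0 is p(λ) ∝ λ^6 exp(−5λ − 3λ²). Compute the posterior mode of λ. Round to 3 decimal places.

λ̂_MAP = 0.667

ℓ'(λ) = 6/λ − 5 − 6λ. Setting this to zero and multiplying by λ: 6λ² + 5λ − 6 = 0.
λ = (−5 + √(5² + 4·6·6)) / (2·6) = (−5 + √169) / 12 = (−5 + 13)/12 = 2/3.
ℓ''(λ) = −6/λ² − 6 < 0, confirming a maximum.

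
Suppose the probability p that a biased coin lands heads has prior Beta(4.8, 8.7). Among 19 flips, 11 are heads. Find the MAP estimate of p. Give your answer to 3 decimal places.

Prior: Beta(4.8, 8.7).
Data: 11 successes in 19 trials. The binomial likelihood contributes p^11(1−p)^8, so the posterior is Beta(4.8+11, 8.7+8) = Beta(15.8, 16.7).
For Beta(a, b) with a, b > 1 the mode is (a−1)/(a+b−2) = 14.8/30.5 ≈ 0.485.

p̂_MAP = 0.485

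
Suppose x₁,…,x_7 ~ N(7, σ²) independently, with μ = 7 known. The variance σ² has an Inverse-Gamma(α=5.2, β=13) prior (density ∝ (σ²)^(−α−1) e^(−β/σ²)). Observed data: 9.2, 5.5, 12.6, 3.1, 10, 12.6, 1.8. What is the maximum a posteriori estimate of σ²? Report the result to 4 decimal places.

σ̂²_MAP = 7.5804

Sum of squared deviations about the known mean: SS = (9.2−7)² + (5.5−7)² + (12.6−7)² + (3.1−7)² + (10−7)² + (12.6−7)² + (1.8−7)² = 121.06.
The Normal likelihood contributes (σ²)^(−n/2) exp(−SS/(2σ²)), so the posterior is Inverse-Gamma(α + n/2, β + SS/2) = Inverse-Gamma(8.7, 73.53).
The mode of Inverse-Gamma(a, b) is b/(a+1) = 73.53/9.7 ≈ 7.5804.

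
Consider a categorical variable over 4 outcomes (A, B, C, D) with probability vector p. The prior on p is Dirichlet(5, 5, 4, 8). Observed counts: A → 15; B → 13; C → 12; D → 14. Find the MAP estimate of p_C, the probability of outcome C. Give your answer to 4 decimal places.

The posterior is Dirichlet(αᵢ + nᵢ) = Dirichlet(20, 18, 16, 22).
For a Dirichlet(a₁,…,a_K) with all aᵢ > 1, the mode has j-th component (aⱼ − 1)/(Σaᵢ − K).
Here Σaᵢ = 76 and K = 4, so p_C = (16 − 1)/(76 − 4) = 15/72 ≈ 0.2083.

MAP estimate of p_C = 0.2083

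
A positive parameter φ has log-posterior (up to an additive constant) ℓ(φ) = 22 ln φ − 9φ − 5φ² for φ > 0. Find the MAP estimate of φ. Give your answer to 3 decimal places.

φ̂_MAP = 1.100

ℓ'(φ) = 22/φ − 9 − 10φ. Setting this to zero and multiplying by φ: 10φ² + 9φ − 22 = 0.
φ = (−9 + √(9² + 4·10·22)) / (2·10) = (−9 + √961) / 20 = (−9 + 31)/20 = 11/10.
ℓ''(φ) = −22/φ² − 10 < 0, confirming a maximum.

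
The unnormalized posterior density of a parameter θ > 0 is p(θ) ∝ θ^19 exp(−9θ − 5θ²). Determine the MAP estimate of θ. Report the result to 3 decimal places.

ℓ'(θ) = 19/θ − 9 − 10θ. Setting this to zero and multiplying by θ: 10θ² + 9θ − 19 = 0.
θ = (−9 + √(9² + 4·10·19)) / (2·10) = (−9 + √841) / 20 = (−9 + 29)/20 = 1.
ℓ''(θ) = −19/θ² − 10 < 0, confirming a maximum.

θ̂_MAP = 1.000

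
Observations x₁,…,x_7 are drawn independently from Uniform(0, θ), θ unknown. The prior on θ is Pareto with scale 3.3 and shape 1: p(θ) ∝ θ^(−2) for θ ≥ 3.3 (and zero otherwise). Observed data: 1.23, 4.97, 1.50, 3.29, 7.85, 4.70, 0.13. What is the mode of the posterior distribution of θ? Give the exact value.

The Uniform(0, θ) likelihood is θ^(−n) for θ ≥ max(xᵢ), zero otherwise. Here max(xᵢ) = 7.85.
Posterior ∝ θ^(−2) · θ^(−7) = θ^(−9) on θ ≥ max(3.3, 7.85) = 7.85.
This density is strictly decreasing in θ, so the posterior mode lies at the lower boundary of the support.

θ̂_MAP = 7.85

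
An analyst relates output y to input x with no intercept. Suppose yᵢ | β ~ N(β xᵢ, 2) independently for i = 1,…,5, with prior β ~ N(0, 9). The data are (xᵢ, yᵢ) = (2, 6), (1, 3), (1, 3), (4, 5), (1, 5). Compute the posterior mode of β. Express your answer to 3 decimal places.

log p(β | y) = −Σ(yᵢ − βxᵢ)²/(2·2) − β²/(2·9) + const.
Setting the derivative to zero: Σxᵢ(yᵢ − βxᵢ)/2 − β/9 = 0, so β = Σxᵢyᵢ / (Σxᵢ² + σ²/τ²).
Σxᵢyᵢ = 2·6 + 1·3 + 1·3 + 4·5 + 1·5 = 43; Σxᵢ² = 23; σ²/τ² = 2/9.
β̂_MAP = 43 / (23 + 2/9) = 43/(209/9) = 387/209 ≈ 1.852.

β̂_MAP = 1.852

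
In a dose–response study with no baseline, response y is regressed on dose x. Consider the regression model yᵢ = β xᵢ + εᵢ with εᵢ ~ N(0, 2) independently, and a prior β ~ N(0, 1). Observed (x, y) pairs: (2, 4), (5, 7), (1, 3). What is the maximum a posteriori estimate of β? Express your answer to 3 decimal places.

log p(β | y) = −Σ(yᵢ − βxᵢ)²/(2·2) − β²/(2·1) + const.
Setting the derivative to zero: Σxᵢ(yᵢ − βxᵢ)/2 − β/1 = 0, so β = Σxᵢyᵢ / (Σxᵢ² + σ²/τ²).
Σxᵢyᵢ = 2·4 + 5·7 + 1·3 = 46; Σxᵢ² = 30; σ²/τ² = 2.
β̂_MAP = 46 / (30 + 2) = 46/32 ≈ 1.438.

β̂_MAP = 1.438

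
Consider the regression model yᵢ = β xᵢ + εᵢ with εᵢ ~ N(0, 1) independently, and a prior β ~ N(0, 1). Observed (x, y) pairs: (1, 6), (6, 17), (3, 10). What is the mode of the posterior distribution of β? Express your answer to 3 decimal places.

β̂_MAP = 2.936

log p(β | y) = −Σ(yᵢ − βxᵢ)²/(2·1) − β²/(2·1) + const.
Setting the derivative to zero: Σxᵢ(yᵢ − βxᵢ)/1 − β/1 = 0, so β = Σxᵢyᵢ / (Σxᵢ² + σ²/τ²).
Σxᵢyᵢ = 1·6 + 6·17 + 3·10 = 138; Σxᵢ² = 46; σ²/τ² = 1.
β̂_MAP = 138 / (46 + 1) = 138/47 ≈ 2.936.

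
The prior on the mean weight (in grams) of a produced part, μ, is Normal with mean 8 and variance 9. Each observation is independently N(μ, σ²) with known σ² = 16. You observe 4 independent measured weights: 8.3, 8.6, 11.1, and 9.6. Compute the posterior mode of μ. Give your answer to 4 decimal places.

n = 4; x̄ = (8.3 + 8.6 + 11.1 + 9.6)/4 = 37.6/4 = 9.4.
For a Normal prior and Normal likelihood with known variance, the posterior is Normal; its mode equals its mean, the precision-weighted average.
Prior precision 1/σ₀² = 1/9; data precision n/σ² = 4/16 = 0.25.
μ̂ = ((1/9)·8 + 0.25·9.4) / (1/9 + 0.25) = (583/180)/(13/36) = 583/65 ≈ 8.9692.

μ̂_MAP = 8.9692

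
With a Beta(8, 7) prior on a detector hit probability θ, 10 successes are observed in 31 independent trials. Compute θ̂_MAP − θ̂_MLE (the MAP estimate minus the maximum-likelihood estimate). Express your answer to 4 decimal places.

MAP − MLE = 0.0638

Posterior is Beta(18, 28); MAP = (18−1)/(46−2) = 17/44 ≈ 0.38636.
MLE ignores the prior: θ̂_MLE = k/n = 10/31 ≈ 0.32258.
Difference = 17/44 − 10/31 = 87/1364 ≈ 0.0638.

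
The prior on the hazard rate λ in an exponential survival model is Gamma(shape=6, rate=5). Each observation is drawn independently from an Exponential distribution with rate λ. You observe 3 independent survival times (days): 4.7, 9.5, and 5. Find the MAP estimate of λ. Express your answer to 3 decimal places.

The Exponential(rate=λ) likelihood is ∝ λ^n e^(−λΣtᵢ). Here n = 3 and Σtᵢ = 4.7 + 9.5 + 5 = 19.2.
Posterior ∝ λ^5e^(−5λ) · λ^3e^(−19.2λ) = λ^8e^(−24.2λ), i.e. Gamma(9, 24.2).
Mode = (a−1)/b = 8/24.2 ≈ 0.331.

λ̂_MAP = 0.331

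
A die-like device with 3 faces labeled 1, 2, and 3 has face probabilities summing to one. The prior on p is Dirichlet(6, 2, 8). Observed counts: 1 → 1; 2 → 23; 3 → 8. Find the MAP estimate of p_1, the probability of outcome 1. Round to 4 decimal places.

MAP estimate: 0.1333

The posterior is Dirichlet(αᵢ + nᵢ) = Dirichlet(7, 25, 16).
For a Dirichlet(a₁,…,a_K) with all aᵢ > 1, the mode has j-th component (aⱼ − 1)/(Σaᵢ − K).
Here Σaᵢ = 48 and K = 3, so p_1 = (7 − 1)/(48 − 3) = 6/45 ≈ 0.1333.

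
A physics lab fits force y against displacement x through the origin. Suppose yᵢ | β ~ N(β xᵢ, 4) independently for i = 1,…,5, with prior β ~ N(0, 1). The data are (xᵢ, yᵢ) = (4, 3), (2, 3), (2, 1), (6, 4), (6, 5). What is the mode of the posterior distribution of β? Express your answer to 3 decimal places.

β̂_MAP = 0.740

log p(β | y) = −Σ(yᵢ − βxᵢ)²/(2·4) − β²/(2·1) + const.
Setting the derivative to zero: Σxᵢ(yᵢ − βxᵢ)/4 − β/1 = 0, so β = Σxᵢyᵢ / (Σxᵢ² + σ²/τ²).
Σxᵢyᵢ = 4·3 + 2·3 + 2·1 + 6·4 + 6·5 = 74; Σxᵢ² = 96; σ²/τ² = 4.
β̂_MAP = 74 / (96 + 4) = 74/100 ≈ 0.740.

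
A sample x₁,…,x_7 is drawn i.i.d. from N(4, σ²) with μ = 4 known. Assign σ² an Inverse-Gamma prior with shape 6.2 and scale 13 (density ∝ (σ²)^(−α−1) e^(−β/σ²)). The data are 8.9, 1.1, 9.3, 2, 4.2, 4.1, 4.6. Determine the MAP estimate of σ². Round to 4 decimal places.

Sum of squared deviations about the known mean: SS = (8.9−4)² + (1.1−4)² + (9.3−4)² + (2−4)² + (4.2−4)² + (4.1−4)² + (4.6−4)² = 64.92.
The Normal likelihood contributes (σ²)^(−n/2) exp(−SS/(2σ²)), so the posterior is Inverse-Gamma(α + n/2, β + SS/2) = Inverse-Gamma(9.7, 45.46).
The mode of Inverse-Gamma(a, b) is b/(a+1) = 45.46/10.7 ≈ 4.2486.

σ̂²_MAP = 4.2486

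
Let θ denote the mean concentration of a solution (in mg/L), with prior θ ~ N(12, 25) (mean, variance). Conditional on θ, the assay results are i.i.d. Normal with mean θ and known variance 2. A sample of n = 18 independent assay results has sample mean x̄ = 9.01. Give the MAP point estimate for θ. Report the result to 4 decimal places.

θ̂_MAP = 9.0232

n = 18, x̄ = 9.01.
For a Normal prior and Normal likelihood with known variance, the posterior is Normal; its mode equals its mean, the precision-weighted average.
Prior precision 1/σ₀² = 1/25 = 0.04; data precision n/σ² = 18/2 = 9.
θ̂ = (0.04·12 + 9·9.01) / (0.04 + 9) = 81.57/9.04 = 8157/904 ≈ 9.0232.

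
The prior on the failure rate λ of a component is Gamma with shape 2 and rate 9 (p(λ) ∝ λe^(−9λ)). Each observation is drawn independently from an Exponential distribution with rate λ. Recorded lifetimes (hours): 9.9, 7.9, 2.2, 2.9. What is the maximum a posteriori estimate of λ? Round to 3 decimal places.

The Exponential(rate=λ) likelihood is ∝ λ^n e^(−λΣtᵢ). Here n = 4 and Σtᵢ = 9.9 + 7.9 + 2.2 + 2.9 = 22.9.
Posterior ∝ λe^(−9λ) · λ^4e^(−22.9λ) = λ^5e^(−31.9λ), i.e. Gamma(6, 31.9).
Mode = (a−1)/b = 5/31.9 ≈ 0.157.

λ̂_MAP = 0.157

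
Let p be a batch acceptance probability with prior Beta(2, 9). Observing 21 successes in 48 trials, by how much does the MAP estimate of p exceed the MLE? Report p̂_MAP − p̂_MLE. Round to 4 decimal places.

MAP − MLE = -0.0515

Posterior is Beta(23, 36); MAP = (23−1)/(59−2) = 22/57 ≈ 0.38596.
MLE ignores the prior: p̂_MLE = k/n = 21/48 ≈ 0.43750.
Difference = 22/57 − 21/48 = -47/912 ≈ -0.0515.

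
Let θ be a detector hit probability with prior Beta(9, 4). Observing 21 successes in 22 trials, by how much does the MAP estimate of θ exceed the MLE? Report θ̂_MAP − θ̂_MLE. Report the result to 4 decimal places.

MAP − MLE = -0.0758

Posterior is Beta(30, 5); MAP = (30−1)/(35−2) = 29/33 ≈ 0.87879.
MLE ignores the prior: θ̂_MLE = k/n = 21/22 ≈ 0.95455.
Difference = 29/33 − 21/22 = -5/66 ≈ -0.0758.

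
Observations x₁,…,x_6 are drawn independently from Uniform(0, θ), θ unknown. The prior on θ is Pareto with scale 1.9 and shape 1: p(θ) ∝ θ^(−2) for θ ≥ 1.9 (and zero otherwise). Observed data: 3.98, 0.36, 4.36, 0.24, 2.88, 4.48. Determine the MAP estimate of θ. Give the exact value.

θ̂_MAP = 4.48

The Uniform(0, θ) likelihood is θ^(−n) for θ ≥ max(xᵢ), zero otherwise. Here max(xᵢ) = 4.48.
Posterior ∝ θ^(−2) · θ^(−6) = θ^(−8) on θ ≥ max(1.9, 4.48) = 4.48.
This density is strictly decreasing in θ, so the posterior mode lies at the lower boundary of the support.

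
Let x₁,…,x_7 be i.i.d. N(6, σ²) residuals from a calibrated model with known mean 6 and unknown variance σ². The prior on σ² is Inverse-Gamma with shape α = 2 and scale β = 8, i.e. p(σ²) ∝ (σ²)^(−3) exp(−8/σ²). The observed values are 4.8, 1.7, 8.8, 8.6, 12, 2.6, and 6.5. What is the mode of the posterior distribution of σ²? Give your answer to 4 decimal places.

σ̂²_MAP = 7.5646

Sum of squared deviations about the known mean: SS = (4.8−6)² + (1.7−6)² + (8.8−6)² + (8.6−6)² + (12−6)² + (2.6−6)² + (6.5−6)² = 82.34.
The Normal likelihood contributes (σ²)^(−n/2) exp(−SS/(2σ²)), so the posterior is Inverse-Gamma(α + n/2, β + SS/2) = Inverse-Gamma(5.5, 49.17).
The mode of Inverse-Gamma(a, b) is b/(a+1) = 49.17/6.5 ≈ 7.5646.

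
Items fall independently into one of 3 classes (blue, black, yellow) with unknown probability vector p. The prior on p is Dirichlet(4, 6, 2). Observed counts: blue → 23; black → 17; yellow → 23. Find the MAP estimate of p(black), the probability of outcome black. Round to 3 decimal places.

The posterior is Dirichlet(αᵢ + nᵢ) = Dirichlet(27, 23, 25).
For a Dirichlet(a₁,…,a_K) with all aᵢ > 1, the mode has j-th component (aⱼ − 1)/(Σaᵢ − K).
Here Σaᵢ = 75 and K = 3, so p(black) = (23 − 1)/(75 − 3) = 22/72 ≈ 0.306.

MAP estimate of p(black) = 0.306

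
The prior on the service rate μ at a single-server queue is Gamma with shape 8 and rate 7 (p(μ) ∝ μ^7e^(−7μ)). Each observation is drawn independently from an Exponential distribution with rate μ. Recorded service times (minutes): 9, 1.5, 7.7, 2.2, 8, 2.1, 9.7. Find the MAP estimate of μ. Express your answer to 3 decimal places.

The Exponential(rate=μ) likelihood is ∝ μ^n e^(−μΣtᵢ). Here n = 7 and Σtᵢ = 9 + 1.5 + 7.7 + 2.2 + 8 + 2.1 + 9.7 = 40.2.
Posterior ∝ μ^7e^(−7μ) · μ^7e^(−40.2μ) = μ^14e^(−47.2μ), i.e. Gamma(15, 47.2).
Mode = (a−1)/b = 14/47.2 ≈ 0.297.

μ̂_MAP = 0.297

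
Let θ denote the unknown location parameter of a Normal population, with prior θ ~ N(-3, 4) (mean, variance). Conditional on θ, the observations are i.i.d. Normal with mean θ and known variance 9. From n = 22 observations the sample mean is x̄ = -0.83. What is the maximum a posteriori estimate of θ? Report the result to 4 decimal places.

θ̂_MAP = -1.0313

n = 22, x̄ = -0.83.
For a Normal prior and Normal likelihood with known variance, the posterior is Normal; its mode equals its mean, the precision-weighted average.
Prior precision 1/σ₀² = 1/4 = 0.25; data precision n/σ² = 22/9.
θ̂ = (0.25·(-3) + (22/9)·(-0.83)) / (0.25 + 22/9) = (-2501/900)/(97/36) = -2501/2425 ≈ -1.0313.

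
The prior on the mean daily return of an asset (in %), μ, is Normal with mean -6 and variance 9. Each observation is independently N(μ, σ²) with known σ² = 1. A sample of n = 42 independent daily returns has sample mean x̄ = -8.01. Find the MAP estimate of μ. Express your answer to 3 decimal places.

n = 42, x̄ = -8.01.
For a Normal prior and Normal likelihood with known variance, the posterior is Normal; its mode equals its mean, the precision-weighted average.
Prior precision 1/σ₀² = 1/9; data precision n/σ² = 42/1 = 42.
μ̂ = ((1/9)·(-6) + 42·(-8.01)) / (1/9 + 42) = (-50563/150)/(379/9) = -151689/18950 ≈ -8.005.

μ̂_MAP = -8.005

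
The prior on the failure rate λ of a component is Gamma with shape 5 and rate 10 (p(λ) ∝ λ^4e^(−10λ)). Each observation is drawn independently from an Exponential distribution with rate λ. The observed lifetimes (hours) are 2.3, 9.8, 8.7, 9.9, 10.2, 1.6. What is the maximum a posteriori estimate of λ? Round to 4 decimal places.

λ̂_MAP = 0.1905

The Exponential(rate=λ) likelihood is ∝ λ^n e^(−λΣtᵢ). Here n = 6 and Σtᵢ = 2.3 + 9.8 + 8.7 + 9.9 + 10.2 + 1.6 = 42.5.
Posterior ∝ λ^4e^(−10λ) · λ^6e^(−42.5λ) = λ^10e^(−52.5λ), i.e. Gamma(11, 52.5).
Mode = (a−1)/b = 10/52.5 ≈ 0.1905.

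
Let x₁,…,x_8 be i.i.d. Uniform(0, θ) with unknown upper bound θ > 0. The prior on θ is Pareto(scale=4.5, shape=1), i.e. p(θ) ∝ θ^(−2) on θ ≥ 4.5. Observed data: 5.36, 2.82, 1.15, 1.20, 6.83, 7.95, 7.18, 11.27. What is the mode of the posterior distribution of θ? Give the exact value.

θ̂_MAP = 11.27

The Uniform(0, θ) likelihood is θ^(−n) for θ ≥ max(xᵢ), zero otherwise. Here max(xᵢ) = 11.27.
Posterior ∝ θ^(−2) · θ^(−8) = θ^(−10) on θ ≥ max(4.5, 11.27) = 11.27.
This density is strictly decreasing in θ, so the posterior mode lies at the lower boundary of the support.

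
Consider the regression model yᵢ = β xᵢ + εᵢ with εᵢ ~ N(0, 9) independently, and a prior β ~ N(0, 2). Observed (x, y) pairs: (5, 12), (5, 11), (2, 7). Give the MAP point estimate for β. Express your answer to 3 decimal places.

β̂_MAP = 2.205

log p(β | y) = −Σ(yᵢ − βxᵢ)²/(2·9) − β²/(2·2) + const.
Setting the derivative to zero: Σxᵢ(yᵢ − βxᵢ)/9 − β/2 = 0, so β = Σxᵢyᵢ / (Σxᵢ² + σ²/τ²).
Σxᵢyᵢ = 5·12 + 5·11 + 2·7 = 129; Σxᵢ² = 54; σ²/τ² = 4.5.
β̂_MAP = 129 / (54 + 4.5) = 129/58.5 ≈ 2.205.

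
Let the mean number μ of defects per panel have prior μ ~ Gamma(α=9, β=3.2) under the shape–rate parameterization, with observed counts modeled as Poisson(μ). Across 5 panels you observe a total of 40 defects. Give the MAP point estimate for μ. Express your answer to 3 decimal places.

μ̂_MAP = 5.854

Σxᵢ = 40, n = 5.
Posterior ∝ μ^8e^(−3.2μ) · μ^40e^(−5μ) = μ^48e^(−8.2μ), i.e. Gamma(shape=49, rate=8.2).
The mode of a Gamma(a, b) with a ≥ 1 (shape–rate) is (a−1)/b = 48/8.2 ≈ 5.854.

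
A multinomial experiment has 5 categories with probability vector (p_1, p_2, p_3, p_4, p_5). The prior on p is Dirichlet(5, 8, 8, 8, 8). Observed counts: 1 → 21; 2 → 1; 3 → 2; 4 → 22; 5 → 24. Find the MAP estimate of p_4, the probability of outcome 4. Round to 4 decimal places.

MAP estimate: 0.2843

The posterior is Dirichlet(αᵢ + nᵢ) = Dirichlet(26, 9, 10, 30, 32).
For a Dirichlet(a₁,…,a_K) with all aᵢ > 1, the mode has j-th component (aⱼ − 1)/(Σaᵢ − K).
Here Σaᵢ = 107 and K = 5, so p_4 = (30 − 1)/(107 − 5) = 29/102 ≈ 0.2843.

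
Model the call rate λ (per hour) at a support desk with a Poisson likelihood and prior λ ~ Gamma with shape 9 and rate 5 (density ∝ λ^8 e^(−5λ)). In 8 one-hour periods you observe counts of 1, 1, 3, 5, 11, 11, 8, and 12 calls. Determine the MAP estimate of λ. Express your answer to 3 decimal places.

Σxᵢ = 1+1+3+5+11+11+8+12 = 52, with n = 8.
Posterior ∝ λ^8e^(−5λ) · λ^52e^(−8λ) = λ^60e^(−13λ), i.e. Gamma(shape=61, rate=13).
The mode of a Gamma(a, b) with a ≥ 1 (shape–rate) is (a−1)/b = 60/13 ≈ 4.615.

λ̂_MAP = 4.615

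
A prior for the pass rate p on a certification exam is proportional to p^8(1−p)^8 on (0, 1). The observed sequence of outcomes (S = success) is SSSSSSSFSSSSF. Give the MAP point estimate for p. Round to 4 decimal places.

p̂_MAP = 0.6552

The prior density ∝ p^8(1−p)^8 is the kernel of Beta(9, 9).
Data: 11 successes in 13 trials (from the sequence). The binomial likelihood contributes p^11(1−p)^2, so the posterior is Beta(9+11, 9+2) = Beta(20, 11).
For Beta(a, b) with a, b > 1 the mode is (a−1)/(a+b−2) = 19/29 ≈ 0.6552.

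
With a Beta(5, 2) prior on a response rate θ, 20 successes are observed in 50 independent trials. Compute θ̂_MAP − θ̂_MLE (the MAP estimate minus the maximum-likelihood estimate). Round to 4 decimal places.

Posterior is Beta(25, 32); MAP = (25−1)/(57−2) = 24/55 ≈ 0.43636.
MLE ignores the prior: θ̂_MLE = k/n = 20/50 ≈ 0.40000.
Difference = 24/55 − 20/50 = 2/55 ≈ 0.0364.

MAP − MLE = 0.0364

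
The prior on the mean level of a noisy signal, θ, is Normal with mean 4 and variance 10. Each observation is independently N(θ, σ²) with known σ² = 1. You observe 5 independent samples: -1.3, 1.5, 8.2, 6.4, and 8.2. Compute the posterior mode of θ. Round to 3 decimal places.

n = 5; x̄ = ((-1.3) + 1.5 + 8.2 + 6.4 + 8.2)/5 = 23/5 = 4.6.
For a Normal prior and Normal likelihood with known variance, the posterior is Normal; its mode equals its mean, the precision-weighted average.
Prior precision 1/σ₀² = 1/10 = 0.1; data precision n/σ² = 5/1 = 5.
θ̂ = (0.1·4 + 5·4.6) / (0.1 + 5) = 23.4/5.1 = 78/17 ≈ 4.588.

θ̂_MAP = 4.588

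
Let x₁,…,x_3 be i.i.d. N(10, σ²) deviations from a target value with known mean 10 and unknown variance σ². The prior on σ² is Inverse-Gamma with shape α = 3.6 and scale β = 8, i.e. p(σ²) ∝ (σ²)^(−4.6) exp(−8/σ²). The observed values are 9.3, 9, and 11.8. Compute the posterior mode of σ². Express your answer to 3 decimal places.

Sum of squared deviations about the known mean: SS = (9.3−10)² + (9−10)² + (11.8−10)² = 4.73.
The Normal likelihood contributes (σ²)^(−n/2) exp(−SS/(2σ²)), so the posterior is Inverse-Gamma(α + n/2, β + SS/2) = Inverse-Gamma(5.1, 10.365).
The mode of Inverse-Gamma(a, b) is b/(a+1) = 10.365/6.1 ≈ 1.699.

σ̂²_MAP = 1.699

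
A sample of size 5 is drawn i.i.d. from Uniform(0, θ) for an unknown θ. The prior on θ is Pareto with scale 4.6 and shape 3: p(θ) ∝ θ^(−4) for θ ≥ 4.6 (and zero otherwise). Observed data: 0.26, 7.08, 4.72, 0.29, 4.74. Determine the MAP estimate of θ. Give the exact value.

The Uniform(0, θ) likelihood is θ^(−n) for θ ≥ max(xᵢ), zero otherwise. Here max(xᵢ) = 7.08.
Posterior ∝ θ^(−4) · θ^(−5) = θ^(−9) on θ ≥ max(4.6, 7.08) = 7.08.
This density is strictly decreasing in θ, so the posterior mode lies at the lower boundary of the support.

θ̂_MAP = 7.08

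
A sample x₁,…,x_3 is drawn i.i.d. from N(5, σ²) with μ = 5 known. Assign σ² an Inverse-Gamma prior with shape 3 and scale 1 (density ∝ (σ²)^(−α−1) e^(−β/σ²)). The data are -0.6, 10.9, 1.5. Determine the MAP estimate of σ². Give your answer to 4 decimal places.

Sum of squared deviations about the known mean: SS = (-0.6−5)² + (10.9−5)² + (1.5−5)² = 78.42.
The Normal likelihood contributes (σ²)^(−n/2) exp(−SS/(2σ²)), so the posterior is Inverse-Gamma(α + n/2, β + SS/2) = Inverse-Gamma(4.5, 40.21).
The mode of Inverse-Gamma(a, b) is b/(a+1) = 40.21/5.5 ≈ 7.3109.

σ̂²_MAP = 7.3109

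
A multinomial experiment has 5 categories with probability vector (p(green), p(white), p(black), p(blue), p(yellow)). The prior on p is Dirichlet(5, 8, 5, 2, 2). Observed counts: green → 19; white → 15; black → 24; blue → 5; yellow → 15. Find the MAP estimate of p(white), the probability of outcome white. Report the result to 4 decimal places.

MAP estimate of p(white) = 0.2316

The posterior is Dirichlet(αᵢ + nᵢ) = Dirichlet(24, 23, 29, 7, 17).
For a Dirichlet(a₁,…,a_K) with all aᵢ > 1, the mode has j-th component (aⱼ − 1)/(Σaᵢ − K).
Here Σaᵢ = 100 and K = 5, so p(white) = (23 − 1)/(100 − 5) = 22/95 ≈ 0.2316.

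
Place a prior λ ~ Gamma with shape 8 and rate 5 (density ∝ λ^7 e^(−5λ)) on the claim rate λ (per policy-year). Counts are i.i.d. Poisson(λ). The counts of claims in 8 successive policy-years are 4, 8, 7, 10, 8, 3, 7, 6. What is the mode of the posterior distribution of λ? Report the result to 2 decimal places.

Σxᵢ = 4+8+7+10+8+3+7+6 = 53, with n = 8.
Posterior ∝ λ^7e^(−5λ) · λ^53e^(−8λ) = λ^60e^(−13λ), i.e. Gamma(shape=61, rate=13).
The mode of a Gamma(a, b) with a ≥ 1 (shape–rate) is (a−1)/b = 60/13 ≈ 4.62.

λ̂_MAP = 4.62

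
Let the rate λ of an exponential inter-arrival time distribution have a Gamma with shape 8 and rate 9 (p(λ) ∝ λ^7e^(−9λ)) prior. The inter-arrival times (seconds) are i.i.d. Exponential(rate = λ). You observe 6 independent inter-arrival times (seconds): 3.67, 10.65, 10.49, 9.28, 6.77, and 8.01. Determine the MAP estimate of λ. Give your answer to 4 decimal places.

The Exponential(rate=λ) likelihood is ∝ λ^n e^(−λΣtᵢ). Here n = 6 and Σtᵢ = 3.67 + 10.65 + 10.49 + 9.28 + 6.77 + 8.01 = 48.87.
Posterior ∝ λ^7e^(−9λ) · λ^6e^(−48.87λ) = λ^13e^(−57.87λ), i.e. Gamma(14, 57.87).
Mode = (a−1)/b = 13/57.87 ≈ 0.2246.

λ̂_MAP = 0.2246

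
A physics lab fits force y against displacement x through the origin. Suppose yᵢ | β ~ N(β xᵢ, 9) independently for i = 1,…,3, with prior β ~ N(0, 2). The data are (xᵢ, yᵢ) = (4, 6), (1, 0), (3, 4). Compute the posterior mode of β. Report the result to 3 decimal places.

β̂_MAP = 1.180

log p(β | y) = −Σ(yᵢ − βxᵢ)²/(2·9) − β²/(2·2) + const.
Setting the derivative to zero: Σxᵢ(yᵢ − βxᵢ)/9 − β/2 = 0, so β = Σxᵢyᵢ / (Σxᵢ² + σ²/τ²).
Σxᵢyᵢ = 4·6 + 1·0 + 3·4 = 36; Σxᵢ² = 26; σ²/τ² = 4.5.
β̂_MAP = 36 / (26 + 4.5) = 36/30.5 ≈ 1.180.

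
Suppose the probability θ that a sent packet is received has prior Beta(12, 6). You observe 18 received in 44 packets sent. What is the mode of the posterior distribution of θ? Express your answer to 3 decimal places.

θ̂_MAP = 0.483

Prior: Beta(12, 6).
Data: 18 successes in 44 trials. The binomial likelihood contributes θ^18(1−θ)^26, so the posterior is Beta(12+18, 6+26) = Beta(30, 32).
For Beta(a, b) with a, b > 1 the mode is (a−1)/(a+b−2) = 29/60 ≈ 0.483.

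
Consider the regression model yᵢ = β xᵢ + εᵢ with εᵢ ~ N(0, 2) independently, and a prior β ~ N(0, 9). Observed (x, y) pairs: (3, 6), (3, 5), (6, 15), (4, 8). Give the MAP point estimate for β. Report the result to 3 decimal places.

β̂_MAP = 2.207

log p(β | y) = −Σ(yᵢ − βxᵢ)²/(2·2) − β²/(2·9) + const.
Setting the derivative to zero: Σxᵢ(yᵢ − βxᵢ)/2 − β/9 = 0, so β = Σxᵢyᵢ / (Σxᵢ² + σ²/τ²).
Σxᵢyᵢ = 3·6 + 3·5 + 6·15 + 4·8 = 155; Σxᵢ² = 70; σ²/τ² = 2/9.
β̂_MAP = 155 / (70 + 2/9) = 155/(632/9) = 1395/632 ≈ 2.207.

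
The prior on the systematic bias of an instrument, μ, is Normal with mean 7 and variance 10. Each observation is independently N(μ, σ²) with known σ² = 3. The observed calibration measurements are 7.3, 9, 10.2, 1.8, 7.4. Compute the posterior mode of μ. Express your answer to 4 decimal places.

n = 5; x̄ = (7.3 + 9 + 10.2 + 1.8 + 7.4)/5 = 35.7/5 = 7.14.
For a Normal prior and Normal likelihood with known variance, the posterior is Normal; its mode equals its mean, the precision-weighted average.
Prior precision 1/σ₀² = 1/10 = 0.1; data precision n/σ² = 5/3.
μ̂ = (0.1·7 + (5/3)·7.14) / (0.1 + 5/3) = 12.6/(53/30) = 378/53 ≈ 7.1321.

μ̂_MAP = 7.1321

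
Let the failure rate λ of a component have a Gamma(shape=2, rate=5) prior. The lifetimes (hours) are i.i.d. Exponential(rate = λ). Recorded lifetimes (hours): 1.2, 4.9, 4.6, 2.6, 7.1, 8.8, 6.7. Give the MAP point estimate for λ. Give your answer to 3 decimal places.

The Exponential(rate=λ) likelihood is ∝ λ^n e^(−λΣtᵢ). Here n = 7 and Σtᵢ = 1.2 + 4.9 + 4.6 + 2.6 + 7.1 + 8.8 + 6.7 = 35.9.
Posterior ∝ λe^(−5λ) · λ^7e^(−35.9λ) = λ^8e^(−40.9λ), i.e. Gamma(9, 40.9).
Mode = (a−1)/b = 8/40.9 ≈ 0.196.

λ̂_MAP = 0.196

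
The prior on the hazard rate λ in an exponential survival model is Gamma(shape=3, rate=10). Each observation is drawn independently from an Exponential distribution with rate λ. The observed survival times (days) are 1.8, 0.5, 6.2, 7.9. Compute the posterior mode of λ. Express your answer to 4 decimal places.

λ̂_MAP = 0.2273

The Exponential(rate=λ) likelihood is ∝ λ^n e^(−λΣtᵢ). Here n = 4 and Σtᵢ = 1.8 + 0.5 + 6.2 + 7.9 = 16.4.
Posterior ∝ λ^2e^(−10λ) · λ^4e^(−16.4λ) = λ^6e^(−26.4λ), i.e. Gamma(7, 26.4).
Mode = (a−1)/b = 6/26.4 ≈ 0.2273.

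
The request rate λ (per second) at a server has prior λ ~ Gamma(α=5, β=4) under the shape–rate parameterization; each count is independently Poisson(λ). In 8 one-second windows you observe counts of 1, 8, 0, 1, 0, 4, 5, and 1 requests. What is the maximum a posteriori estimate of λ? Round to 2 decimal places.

λ̂_MAP = 2.00

Σxᵢ = 1+8+0+1+0+4+5+1 = 20, with n = 8.
Posterior ∝ λ^4e^(−4λ) · λ^20e^(−8λ) = λ^24e^(−12λ), i.e. Gamma(shape=25, rate=12).
The mode of a Gamma(a, b) with a ≥ 1 (shape–rate) is (a−1)/b = 24/12 ≈ 2.00.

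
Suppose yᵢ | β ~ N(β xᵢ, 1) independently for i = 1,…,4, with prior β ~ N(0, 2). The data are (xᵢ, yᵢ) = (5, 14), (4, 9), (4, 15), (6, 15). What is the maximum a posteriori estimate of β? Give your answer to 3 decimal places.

log p(β | y) = −Σ(yᵢ − βxᵢ)²/(2·1) − β²/(2·2) + const.
Setting the derivative to zero: Σxᵢ(yᵢ − βxᵢ)/1 − β/2 = 0, so β = Σxᵢyᵢ / (Σxᵢ² + σ²/τ²).
Σxᵢyᵢ = 5·14 + 4·9 + 4·15 + 6·15 = 256; Σxᵢ² = 93; σ²/τ² = 0.5.
β̂_MAP = 256 / (93 + 0.5) = 256/93.5 ≈ 2.738.

β̂_MAP = 2.738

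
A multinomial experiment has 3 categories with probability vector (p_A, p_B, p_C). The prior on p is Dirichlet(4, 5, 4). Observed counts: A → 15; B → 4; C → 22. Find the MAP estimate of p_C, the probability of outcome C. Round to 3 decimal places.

The posterior is Dirichlet(αᵢ + nᵢ) = Dirichlet(19, 9, 26).
For a Dirichlet(a₁,…,a_K) with all aᵢ > 1, the mode has j-th component (aⱼ − 1)/(Σaᵢ − K).
Here Σaᵢ = 54 and K = 3, so p_C = (26 − 1)/(54 − 3) = 25/51 ≈ 0.490.

MAP estimate of p_C = 0.490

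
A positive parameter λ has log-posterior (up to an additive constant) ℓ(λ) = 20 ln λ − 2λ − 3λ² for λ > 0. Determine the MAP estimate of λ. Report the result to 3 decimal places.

ℓ'(λ) = 20/λ − 2 − 6λ. Setting this to zero and multiplying by λ: 6λ² + 2λ − 20 = 0.
λ = (−2 + √(2² + 4·6·20)) / (2·6) = (−2 + √484) / 12 = (−2 + 22)/12 = 5/3.
ℓ''(λ) = −20/λ² − 6 < 0, confirming a maximum.

λ̂_MAP = 1.667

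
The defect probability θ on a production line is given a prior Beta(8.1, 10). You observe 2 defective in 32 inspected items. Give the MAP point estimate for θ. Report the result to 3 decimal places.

Prior: Beta(8.1, 10).
Data: 2 successes in 32 trials. The binomial likelihood contributes θ^2(1−θ)^30, so the posterior is Beta(8.1+2, 10+30) = Beta(10.1, 40).
For Beta(a, b) with a, b > 1 the mode is (a−1)/(a+b−2) = 9.1/48.1 ≈ 0.189.

θ̂_MAP = 0.189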